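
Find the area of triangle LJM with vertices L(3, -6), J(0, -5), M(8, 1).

Using the Shoelace formula for a triangle:
Area = (1/2)|x0(y1 - y2) + x1(y2 - y0) + x2(y0 - y1)|
Area = (1/2)|3(-5 - 1) + 0(1 - -6) + 8(-6 - -5)|
Area = (1/2)|-18 + 0 + -8|
Area = (1/2)|-26|
Area = (1/2)(26)
Area = 13

13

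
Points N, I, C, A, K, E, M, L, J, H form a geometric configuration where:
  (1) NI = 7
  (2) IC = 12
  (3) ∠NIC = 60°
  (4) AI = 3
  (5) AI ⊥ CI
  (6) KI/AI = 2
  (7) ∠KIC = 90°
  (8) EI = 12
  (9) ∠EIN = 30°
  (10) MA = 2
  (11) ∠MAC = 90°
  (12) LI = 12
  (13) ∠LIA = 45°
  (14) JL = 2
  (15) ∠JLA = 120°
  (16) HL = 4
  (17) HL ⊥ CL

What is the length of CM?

Step 1: By the law of cosines on triangle CIA: CA² = 12² + 3² − 2·12·3·cos(90°) = 153, so CA = 3·√17.
Step 2: By the law of cosines on triangle CAM: CM² = (3·√17)² + 2² − 2·3·√17·2·cos(90°) = 157, so CM = √157.

Therefore, the length of CM = √157.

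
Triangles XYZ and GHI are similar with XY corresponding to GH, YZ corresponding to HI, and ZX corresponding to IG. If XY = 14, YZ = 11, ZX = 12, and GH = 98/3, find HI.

k = 98/3/14 = 7/3. HI = 7/3 * 11 = 77/3.

77/3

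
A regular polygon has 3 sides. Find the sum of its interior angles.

The sum of interior angles of an n-sided polygon is (n - 2) * 180.
For n = 3: (3 - 2) * 180 = 1 * 180 = 180 degrees.

180 degrees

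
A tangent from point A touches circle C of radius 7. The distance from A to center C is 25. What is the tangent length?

Let T be the point of tangency. Then CT ⊥ AT (radius ⊥ tangent).
In right triangle CTA: CA² = CT² + AT²
25² = 7² + AT²
AT² = 576, AT = 24

24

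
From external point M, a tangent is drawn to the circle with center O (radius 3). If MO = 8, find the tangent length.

tangent = √(d² - r²) = √(8² - 3²) = √(64 - 9) = √55 = sqrt(55)

sqrt(55)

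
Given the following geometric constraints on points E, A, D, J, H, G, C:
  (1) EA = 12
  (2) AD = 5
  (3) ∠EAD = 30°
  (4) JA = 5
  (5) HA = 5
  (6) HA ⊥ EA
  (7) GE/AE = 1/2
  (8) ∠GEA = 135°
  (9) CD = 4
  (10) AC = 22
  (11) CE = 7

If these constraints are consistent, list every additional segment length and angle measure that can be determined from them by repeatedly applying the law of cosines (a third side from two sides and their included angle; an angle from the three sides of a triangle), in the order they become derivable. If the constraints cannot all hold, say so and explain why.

These constraints are not satisfiable: by the triangle inequality in triangle EAC, (1) EA = 12 and (11) CE = 7 force AC ≤ 12 + 7 = 19, but (10) says AC = 22. No planar figure meets all of them, so nothing further can be derived.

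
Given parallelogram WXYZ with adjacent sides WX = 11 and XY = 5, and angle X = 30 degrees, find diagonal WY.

Using the law of cosines:
d^2 = 11^2 + 5^2 - 2(11)(5)cos(30 degrees)
d^2 = 121 + 25 - 110*sqrt(3)/2
d^2 = 146 - 55*sqrt(3)
d = sqrt(146 - 55*sqrt(3))

sqrt(146 - 55*sqrt(3))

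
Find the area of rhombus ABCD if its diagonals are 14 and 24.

Area of a rhombus = (d1 * d2) / 2
Area = (14 * 24) / 2
Area = 336 / 2
Area = 168

168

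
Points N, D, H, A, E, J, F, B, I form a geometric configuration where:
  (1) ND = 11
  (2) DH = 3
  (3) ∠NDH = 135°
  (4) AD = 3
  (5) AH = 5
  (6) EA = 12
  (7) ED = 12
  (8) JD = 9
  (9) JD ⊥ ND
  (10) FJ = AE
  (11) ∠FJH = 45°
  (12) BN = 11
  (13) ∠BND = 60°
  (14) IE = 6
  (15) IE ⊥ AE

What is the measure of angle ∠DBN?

Step 1: By the law of cosines on triangle BND: BD² = 11² + 11² − 2·11·11·cos(60°) = 121, so BD = 11.
Step 2: By the inverse law of cosines on triangle DBN: cos(∠DBN) = (11² + 11² − 11²) / (2·11·11) = 121/242 = 0.5, so ∠DBN = 60°.

Therefore, the measure of angle ∠DBN = 60°.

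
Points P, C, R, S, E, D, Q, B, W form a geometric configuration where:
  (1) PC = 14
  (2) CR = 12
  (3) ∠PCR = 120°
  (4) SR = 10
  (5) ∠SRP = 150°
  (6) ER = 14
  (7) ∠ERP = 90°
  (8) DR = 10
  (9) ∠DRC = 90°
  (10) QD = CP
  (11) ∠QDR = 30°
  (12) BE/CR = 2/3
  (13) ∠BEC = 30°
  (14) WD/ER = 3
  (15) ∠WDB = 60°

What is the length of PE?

Step 1: By the law of cosines on triangle PCR: PR² = 14² + 12² − 2·14·12·cos(120°) = 508, so PR = 2·√127.
Step 2: By the law of cosines on triangle PRE: PE² = (2·√127)² + 14² − 2·2·√127·14·cos(90°) = 704, so PE = 8·√11.

Therefore, the length of PE = 8·√11.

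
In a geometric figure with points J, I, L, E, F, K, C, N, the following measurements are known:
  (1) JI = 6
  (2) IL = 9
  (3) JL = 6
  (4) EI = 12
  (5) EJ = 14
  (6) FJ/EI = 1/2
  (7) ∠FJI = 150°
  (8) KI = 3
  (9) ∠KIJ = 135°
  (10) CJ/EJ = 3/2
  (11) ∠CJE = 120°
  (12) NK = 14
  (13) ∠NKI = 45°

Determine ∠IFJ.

From the given relations: FJ = 1/2·EI = 1/2·12 = 6.
Step 1: By the law of cosines on triangle FJI: FI² = 6² + 6² − 2·6·6·cos(150°) = 134.35, so FI ≈ 11.59.
Step 2: By the inverse law of cosines on triangle IFJ: cos(∠IFJ) = (11.59² + 6² − 6²) / (2·11.59·6) = 134.35/139.09 = 0.9659, so ∠IFJ = 15°.

Therefore, the measure of angle ∠IFJ = 15°.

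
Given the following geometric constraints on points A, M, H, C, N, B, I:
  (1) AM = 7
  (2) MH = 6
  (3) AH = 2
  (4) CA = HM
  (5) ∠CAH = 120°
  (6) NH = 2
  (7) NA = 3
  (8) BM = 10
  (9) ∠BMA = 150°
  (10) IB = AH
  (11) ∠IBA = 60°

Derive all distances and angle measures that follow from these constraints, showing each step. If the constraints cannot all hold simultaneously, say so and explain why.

The constraints are consistent.

From the given relations:
  CA = HM = 6
  IB = AH = 2

Step 1: From AM = 7, MB = 10, and ∠AMB = 150°, by the law of cosines:
  AB² = AM² + MB² - 2·AM·MB·cos(150°) = 49 + 100 + 121.2 = 270.2
  AB ≈ 16.44

Step 2: From HA = 2, AC = 6, and ∠HAC = 120°, by the law of cosines:
  HC² = HA² + AC² - 2·HA·AC·cos(120°) = 4 + 36 + 12 = 52
  HC = 2·√13

Step 3: From AH = 2, AM = 7, HM = 6, by the inverse law of cosines:
  cos(∠HAM) = (AH² + AM² - HM²) / (2·AH·AM)
  ∠HAM = 52.62°

Step 4: From AH = 2, AN = 3, HN = 2, by the inverse law of cosines:
  cos(∠HAN) = (AH² + AN² - HN²) / (2·AH·AN)
  ∠HAN = 41.41°

Step 5: From MA = 7, MH = 6, AH = 2, by the inverse law of cosines:
  cos(∠AMH) = (MA² + MH² - AH²) / (2·MA·MH)
  ∠AMH = 15.36°

Step 6: From HA = 2, HM = 6, AM = 7, by the inverse law of cosines:
  cos(∠AHM) = (HA² + HM² - AM²) / (2·HA·HM)
  ∠AHM = 112.02°

Step 7: From HA = 2, HN = 2, AN = 3, by the inverse law of cosines:
  cos(∠AHN) = (HA² + HN² - AN²) / (2·HA·HN)
  ∠AHN = 97.18°

Step 8: From NA = 3, NH = 2, AH = 2, by the inverse law of cosines:
  cos(∠ANH) = (NA² + NH² - AH²) / (2·NA·NH)
  ∠ANH = 41.41°

Step 9: From AB = 16.44, BI = 2, and ∠ABI = 60°, by the law of cosines:
  AI² = AB² + BI² - 2·AB·BI·cos(60°) = 270.2 + 4 - 32.88 = 241.4
  AI ≈ 15.54

Step 10: From AB = 16.44, AM = 7, BM = 10, by the inverse law of cosines:
  cos(∠BAM) = (AB² + AM² - BM²) / (2·AB·AM)
  ∠BAM = 17.71°

Step 11: From HA = 2, HC = 2·√13, AC = 6, by the inverse law of cosines:
  cos(∠AHC) = (HA² + HC² - AC²) / (2·HA·HC)
  ∠AHC = 46.1°

Step 12: From CA = 6, CH = 2·√13, AH = 2, by the inverse law of cosines:
  cos(∠ACH) = (CA² + CH² - AH²) / (2·CA·CH)
  ∠ACH = 13.9°

Step 13: From BA = 16.44, BM = 10, AM = 7, by the inverse law of cosines:
  cos(∠ABM) = (BA² + BM² - AM²) / (2·BA·BM)
  ∠ABM = 12.29°

Step 14: From AB = 16.44, AI = 15.54, BI = 2, by the inverse law of cosines:
  cos(∠BAI) = (AB² + AI² - BI²) / (2·AB·AI)
  ∠BAI = 6.4°

Step 15: From IA = 15.54, IB = 2, AB = 16.44, by the inverse law of cosines:
  cos(∠AIB) = (IA² + IB² - AB²) / (2·IA·IB)
  ∠AIB = 113.6°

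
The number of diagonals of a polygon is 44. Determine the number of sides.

Using d = n(n - 3)/2, we solve 44 = n(n - 3)/2.
So n(n - 3) = 88.
Testing n = 11: 11 * 8 = 88 = 88. Correct.
The polygon has 11 sides.

11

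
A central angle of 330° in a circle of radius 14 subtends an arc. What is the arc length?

Arc length = 2πr × θ/360
= 2π × 14 × 11/12
= 77*pi/3

77*pi/3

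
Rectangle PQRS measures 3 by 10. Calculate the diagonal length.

d = sqrt(3^2 + 10^2) = sqrt(109)

sqrt(109)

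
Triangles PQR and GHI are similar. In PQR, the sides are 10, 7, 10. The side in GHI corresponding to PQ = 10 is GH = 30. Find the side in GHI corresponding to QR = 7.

Since the triangles are similar, the ratio of corresponding sides is constant.
Scale factor k = GH / PQ = 30 / 10 = 3
HI = k * QR = 3 * 7 = 21

21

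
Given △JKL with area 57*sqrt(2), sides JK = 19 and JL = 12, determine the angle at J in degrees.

From the SAS area formula Area = (1/2)ab sin(C), rearranging gives sin(C) = 2*Area/(ab).
sin(C) = 2 * 57*sqrt(2) / (228) = sqrt(2)/2.
Therefore C = arcsin(sqrt(2)/2) = 45°.
Since sin(180° - C) = sin(C), the obtuse angle 135° gives the same area, so C = 45° or C = 135°.

45° or 135°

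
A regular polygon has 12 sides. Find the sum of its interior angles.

The sum of interior angles of an n-sided polygon is (n - 2) * 180.
For n = 12: (12 - 2) * 180 = 10 * 180 = 1800 degrees.

1800 degrees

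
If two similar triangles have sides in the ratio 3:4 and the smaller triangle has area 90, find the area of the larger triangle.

For similar figures, the area ratio equals the square of the side ratio.
Side ratio (the smaller triangle to the larger triangle) = 3:4, so area ratio = 3^2:4^2 = 9:16.
If the area of the smaller triangle is 90, then the area of the larger triangle = 90 * (16/9) = 160.

160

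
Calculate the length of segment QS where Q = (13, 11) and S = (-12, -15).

The horizontal distance is |-12 - 13| = 25 and the vertical distance is |-15 - 11| = 26.
By the Pythagorean theorem, d = sqrt(25^2 + 26^2) = sqrt(1301).

sqrt(1301)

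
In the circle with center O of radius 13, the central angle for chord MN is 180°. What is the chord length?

Drop a perpendicular from the center to the chord, bisecting both the chord and the central angle.
Each half-chord = r sin(θ/2) = 13 sin(90°).
The full chord = 2 × 13 × sin(90°) = 26.

26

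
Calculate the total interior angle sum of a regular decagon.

The sum of interior angles of an n-sided polygon is (n - 2) * 180.
For n = 10: (10 - 2) * 180 = 8 * 180 = 1440 degrees.

1440 degrees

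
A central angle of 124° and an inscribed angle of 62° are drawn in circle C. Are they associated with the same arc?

By the inscribed angle theorem, if both angles subtend the same arc, the inscribed angle must be half the central angle.
Half of 124° = 62°, which equals the given inscribed angle of 62°.
Therefore, yes, they correspond to the same arc.

Yes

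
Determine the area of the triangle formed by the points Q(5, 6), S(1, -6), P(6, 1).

The Shoelace formula computes the area from vertex coordinates by summing cross products.
For vertices (5,6), (1,-6), (6,1):
Signed sum = 5*-6 - 1*6 + 1*1 - 6*-6 + 6*6 - 5*1
= -36 + 37 + 31 = 32
Area = (1/2)|32| = 16.

16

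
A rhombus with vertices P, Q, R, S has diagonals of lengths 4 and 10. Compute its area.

The diagonals of a rhombus divide it into four right triangles.
Each triangle has legs 4/ 2 = 2 and 10/2 = 5, so each has area (1/2)*2*5 = 5.
Four such triangles give total area = (d1 * d2) / 2 = 20.

20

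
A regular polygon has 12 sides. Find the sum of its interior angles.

The sum of interior angles of an n-sided polygon is (n - 2) * 180.
For n = 12: (12 - 2) * 180 = 10 * 180 = 1800 degrees.

1800 degrees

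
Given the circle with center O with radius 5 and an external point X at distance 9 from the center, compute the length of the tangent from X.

tangent = √(d² - r²) = √(9² - 5²) = √(81 - 25) = √56 = 2*sqrt(14)

2*sqrt(14)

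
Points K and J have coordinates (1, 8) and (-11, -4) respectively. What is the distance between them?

The horizontal distance is |-11 - 1| = 12 and the vertical distance is |-4 - 8| = 12.
By the Pythagorean theorem, d = sqrt(12^2 + 12^2) = sqrt(288) = 12*sqrt(2).

12*sqrt(2)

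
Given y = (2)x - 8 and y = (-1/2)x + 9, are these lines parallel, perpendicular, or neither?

Slope of line 1: m1 = 2
Slope of line 2: m2 = -1/2
m1 * m2 = (2) * (-1/2) = -1 = -1, so the lines are perpendicular.

Perpendicular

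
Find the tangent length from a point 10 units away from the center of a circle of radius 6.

tangent = √(d² - r²) = √(10² - 6²) = √(100 - 36) = √64 = 8

8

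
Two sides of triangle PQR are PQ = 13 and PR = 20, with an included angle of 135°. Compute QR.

When two sides and the included angle are known, the law of cosines gives the third side.
c^2 = a^2 + b^2 - 2ab cos(C) generalizes the Pythagorean theorem to non-right triangles.
Here: QR^2 = 169 + 400 - 520*(-sqrt(2)/2) = 260*sqrt(2) + 569
QR = sqrt(260*sqrt(2) + 569)

sqrt(260*sqrt(2) + 569)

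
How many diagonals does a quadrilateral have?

The number of diagonals in an n-gon is n(n - 3)/2.
For n = 4: 4(4 - 3)/2 = 4 × 1 / 2 = 2.

2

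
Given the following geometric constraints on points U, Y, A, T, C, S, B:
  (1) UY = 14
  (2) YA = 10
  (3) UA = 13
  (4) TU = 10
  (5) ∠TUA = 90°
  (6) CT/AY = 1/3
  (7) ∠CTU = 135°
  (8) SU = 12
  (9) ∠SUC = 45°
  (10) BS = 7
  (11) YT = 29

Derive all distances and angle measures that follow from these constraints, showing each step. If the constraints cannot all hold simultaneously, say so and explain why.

These constraints are not satisfiable: by the triangle inequality in triangle UYT, (1) UY = 14 and (4) TU = 10 force YT ≤ 14 + 10 = 24, but (11) says YT = 29. No planar figure meets all of them, so nothing further can be derived.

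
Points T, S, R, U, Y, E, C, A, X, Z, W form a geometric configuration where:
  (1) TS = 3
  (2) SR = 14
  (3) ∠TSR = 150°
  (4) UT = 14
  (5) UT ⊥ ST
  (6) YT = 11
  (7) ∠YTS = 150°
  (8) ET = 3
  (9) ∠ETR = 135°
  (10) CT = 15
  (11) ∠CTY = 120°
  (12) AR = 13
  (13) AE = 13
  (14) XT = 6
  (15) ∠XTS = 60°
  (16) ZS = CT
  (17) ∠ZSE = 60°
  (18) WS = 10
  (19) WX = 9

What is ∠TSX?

Step 1: By the law of cosines on triangle STX: SX² = 3² + 6² − 2·3·6·cos(60°) = 27, so SX = 3·√3.
Step 2: By the inverse law of cosines on triangle TSX: cos(∠TSX) = (3² + (3·√3)² − 6²) / (2·3·3·√3) = 0/31.18 = 0, so ∠TSX = 90°.

Therefore, the measure of angle ∠TSX = 90°.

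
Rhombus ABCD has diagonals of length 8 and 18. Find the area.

Area of a rhombus = (d1 * d2) / 2
Area = (8 * 18) / 2
Area = 144 / 2
Area = 72

72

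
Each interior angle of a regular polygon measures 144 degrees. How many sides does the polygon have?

The exterior angle is the supplement of the interior angle: 180 - 144 = 36 degrees.
Since the exterior angles of any convex polygon sum to 360 degrees, the number of sides is 360 / 36 = 10.

10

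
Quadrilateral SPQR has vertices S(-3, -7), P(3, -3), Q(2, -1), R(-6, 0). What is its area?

Using the Shoelace formula for a quadrilateral (vertices in order):
Area = (1/2)|sum of (x_i * y_(i+1) - x_(i+1) * y_i)|
Terms: (-3*-3 - 3*-7) = 30, (3*-1 - 2*-3) = 3, (2*0 - -6*-1) = -6, (-6*-7 - -3*0) = 42
Sum = 69
Area = (1/2)(69) = 69/2

69/2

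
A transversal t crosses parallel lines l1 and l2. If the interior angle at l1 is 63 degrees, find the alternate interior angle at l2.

Alternate interior angles lie on opposite sides of the transversal, between the parallel lines.
By the alternate interior angle theorem, they are equal: 63 degrees.

63 degrees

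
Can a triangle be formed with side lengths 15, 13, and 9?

Check all three triangle inequalities:
15 + 13 = 28 > 9 ✓
15 + 9 = 24 > 13 ✓
13 + 9 = 22 > 15 ✓
All conditions hold, so these sides form a valid triangle.

Yes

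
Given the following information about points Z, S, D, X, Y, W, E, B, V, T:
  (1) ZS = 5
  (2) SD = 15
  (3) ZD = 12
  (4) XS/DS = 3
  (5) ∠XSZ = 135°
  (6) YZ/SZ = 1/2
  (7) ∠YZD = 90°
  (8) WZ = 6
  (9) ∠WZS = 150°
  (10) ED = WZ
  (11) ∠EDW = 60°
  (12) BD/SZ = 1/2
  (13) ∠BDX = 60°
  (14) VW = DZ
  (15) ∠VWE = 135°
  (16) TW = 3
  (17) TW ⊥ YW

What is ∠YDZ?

From the given relations: YZ = 1/2·SZ = 1/2·5 ≈ 2.5.
Step 1: By the law of cosines on triangle DZY: DY² = 12² + 2.5² − 2·12·2.5·cos(90°) = 150.25, so DY ≈ 12.26.
Step 2: By the inverse law of cosines on triangle YDZ: cos(∠YDZ) = (12.26² + 12² − 2.5²) / (2·12.26·12) = 288/294.18 = 0.979, so ∠YDZ = 11.77°.

Therefore, the measure of angle ∠YDZ = 11.77°.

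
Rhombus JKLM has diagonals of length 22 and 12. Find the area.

Area = (22 * 12) / 2 = 264 / 2 = 132

132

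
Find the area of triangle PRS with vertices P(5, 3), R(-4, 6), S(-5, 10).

Using the Shoelace formula for a triangle:
Area = (1/2)|x0(y1 - y2) + x1(y2 - y0) + x2(y0 - y1)|
Area = (1/2)|5(6 - 10) + -4(10 - 3) + -5(3 - 6)|
Area = (1/2)|-20 + -28 + 15|
Area = (1/2)|-33|
Area = (1/2)(33)
Area = 33/2

33/2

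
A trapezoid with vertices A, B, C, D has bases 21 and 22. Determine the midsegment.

The midsegment (median) of a trapezoid connects the midpoints of the non-parallel sides.
Its length is the average of the two bases: (21 + 22) / 2 = 43/2.

43/2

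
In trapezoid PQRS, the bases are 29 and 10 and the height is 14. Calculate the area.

Area of a trapezoid = (base1 + base2) * height / 2
Area = (29 + 10) * 14 / 2
Area = 39 * 14 / 2
Area = 546 / 2
Area = 273

273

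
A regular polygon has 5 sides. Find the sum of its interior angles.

The sum of interior angles of an n-sided polygon is (n - 2) * 180.
For n = 5: (5 - 2) * 180 = 3 * 180 = 540 degrees.

540 degrees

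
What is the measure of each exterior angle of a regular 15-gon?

Each exterior angle of a regular n-gon is 360 / n.
For n = 15: 360 / 15 = 24 degrees.

24 degrees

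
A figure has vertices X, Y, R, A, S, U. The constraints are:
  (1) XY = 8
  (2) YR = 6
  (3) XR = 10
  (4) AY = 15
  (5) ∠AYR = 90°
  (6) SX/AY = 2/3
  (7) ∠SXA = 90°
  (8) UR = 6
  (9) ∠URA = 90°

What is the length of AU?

Step 1: By the law of cosines on triangle AYR: AR² = 15² + 6² − 2·15·6·cos(90°) = 261, so AR = 3·√29.
Step 2: By the law of cosines on triangle ARU: AU² = (3·√29)² + 6² − 2·3·√29·6·cos(90°) = 297, so AU = 3·√33.

Therefore, the length of AU = 3·√33.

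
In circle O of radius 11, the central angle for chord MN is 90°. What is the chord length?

Chord length = 2r sin(θ/2)
= 2 × 11 × sin(90°/2)
= 2 × 11 × sin(45°)
= 11*sqrt(2)

11*sqrt(2)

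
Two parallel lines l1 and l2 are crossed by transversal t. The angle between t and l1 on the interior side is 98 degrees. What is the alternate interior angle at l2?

Alternate interior angles formed by parallel lines and a transversal are equal.
The given angle is 98 degrees.
The alternate interior angle = 98 degrees.

98 degrees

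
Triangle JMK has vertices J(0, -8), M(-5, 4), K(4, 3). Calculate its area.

Using the Shoelace formula for a triangle:
Area = (1/2)|x0(y1 - y2) + x1(y2 - y0) + x2(y0 - y1)|
Area = (1/2)|0(4 - 3) + -5(3 - -8) + 4(-8 - 4)|
Area = (1/2)|0 + -55 + -48|
Area = (1/2)|-103|
Area = (1/2)(103)
Area = 103/2

103/2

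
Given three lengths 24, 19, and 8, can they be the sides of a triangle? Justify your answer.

For three segments to close into a triangle, no single side can be as long as the other two combined.
The longest side is 24, and 8 + 19 = 27 > 24.
A triangle can be formed.

Yes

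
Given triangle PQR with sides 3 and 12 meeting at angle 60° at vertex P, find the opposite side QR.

Law of cosines: QR^2 = 3^2 + 12^2 - 2(3)(12)cos(60°) = 117, so QR = 3*sqrt(13).

3*sqrt(13)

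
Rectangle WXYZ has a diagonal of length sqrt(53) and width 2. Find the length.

Using the Pythagorean theorem: d^2 = a^2 + b^2
b^2 = d^2 - a^2
b^2 = 53 - 4
b^2 = 49
b = sqrt(49) = 7

7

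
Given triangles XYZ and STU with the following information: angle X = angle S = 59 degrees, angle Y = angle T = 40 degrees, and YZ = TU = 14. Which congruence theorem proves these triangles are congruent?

Consider the given information: angle X = angle S = 59 degrees, angle Y = angle T = 40 degrees, and YZ = TU = 14
This is not ASA or HL: ASA requires two angles and the side between them. HL only applies to right triangles with matching hypotenuse and leg.
The correct criterion is AAS. Two pairs of corresponding angles and a non-included side are equal (Angle-Angle-Side).

AAS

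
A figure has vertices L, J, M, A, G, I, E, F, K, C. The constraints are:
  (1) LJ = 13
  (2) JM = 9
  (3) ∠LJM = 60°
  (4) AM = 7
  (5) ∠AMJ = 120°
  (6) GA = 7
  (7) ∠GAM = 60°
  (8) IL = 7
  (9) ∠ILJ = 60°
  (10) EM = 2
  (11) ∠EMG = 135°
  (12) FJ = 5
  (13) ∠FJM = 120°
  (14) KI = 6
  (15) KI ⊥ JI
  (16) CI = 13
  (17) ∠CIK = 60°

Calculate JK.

Step 1: By the law of cosines on triangle JLI: JI² = 13² + 7² − 2·13·7·cos(60°) = 127, so JI = √127.
Step 2: By the law of cosines on triangle JIK: JK² = √127² + 6² − 2·√127·6·cos(90°) = 163, so JK = √163.

Therefore, the length of JK = √163.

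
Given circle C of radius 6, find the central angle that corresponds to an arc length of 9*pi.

θ = 360 × 9*pi / (2π × 6) = 270° (rearranging arc length formula).

270°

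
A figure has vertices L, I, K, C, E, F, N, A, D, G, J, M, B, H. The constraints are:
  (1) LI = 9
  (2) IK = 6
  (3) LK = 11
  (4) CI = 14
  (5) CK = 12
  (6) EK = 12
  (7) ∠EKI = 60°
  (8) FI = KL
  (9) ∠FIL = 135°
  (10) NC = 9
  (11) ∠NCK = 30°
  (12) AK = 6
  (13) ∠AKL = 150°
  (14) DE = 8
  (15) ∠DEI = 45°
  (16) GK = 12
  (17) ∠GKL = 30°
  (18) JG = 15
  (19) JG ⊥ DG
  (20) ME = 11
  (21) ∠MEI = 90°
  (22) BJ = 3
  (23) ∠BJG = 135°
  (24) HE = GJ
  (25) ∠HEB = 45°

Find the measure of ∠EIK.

Step 1: By the law of cosines on triangle IKE: IE² = 6² + 12² − 2·6·12·cos(60°) = 108, so IE = 6·√3.
Step 2: By the inverse law of cosines on triangle EIK: cos(∠EIK) = ((6·√3)² + 6² − 12²) / (2·6·√3·6) = 0/124.71 = 0, so ∠EIK = 90°.

Therefore, the measure of angle ∠EIK = 90°.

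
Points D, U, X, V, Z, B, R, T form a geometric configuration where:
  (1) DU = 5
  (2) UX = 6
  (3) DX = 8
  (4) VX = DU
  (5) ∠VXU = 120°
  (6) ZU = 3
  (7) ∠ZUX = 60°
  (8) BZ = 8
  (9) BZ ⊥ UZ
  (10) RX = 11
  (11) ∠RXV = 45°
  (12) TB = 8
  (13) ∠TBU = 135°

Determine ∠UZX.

Step 1: By the law of cosines on triangle ZUX: ZX² = 3² + 6² − 2·3·6·cos(60°) = 27, so ZX = 3·√3.
Step 2: By the inverse law of cosines on triangle UZX: cos(∠UZX) = (3² + (3·√3)² − 6²) / (2·3·3·√3) = 0/31.18 = 0, so ∠UZX = 90°.

Therefore, the measure of angle ∠UZX = 90°.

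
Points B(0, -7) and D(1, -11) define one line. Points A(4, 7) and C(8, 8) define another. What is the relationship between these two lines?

Slope of line 1: m1 = (-11 - -7)/(1 - 0) = -4/1 = -4
Slope of line 2: m2 = (8 - 7)/(8 - 4) = 1/4 = 1/4
m1 * m2 = (-4) * (1/4) = -1 = -1, so the lines are perpendicular.

Perpendicular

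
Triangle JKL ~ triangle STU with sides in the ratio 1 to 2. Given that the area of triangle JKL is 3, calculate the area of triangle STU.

The ratio of areas of similar triangles = (side ratio)^2.
Side ratio = 1:2, so area ratio = 1:4.
Area of STU / Area of JKL = 4/1
Area of STU = 3 * 4/1 = 12

12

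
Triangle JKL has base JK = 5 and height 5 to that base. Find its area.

Area = (1/2) * base * height
Area = (1/2) * 5 * 5
Area = 25/2

25/2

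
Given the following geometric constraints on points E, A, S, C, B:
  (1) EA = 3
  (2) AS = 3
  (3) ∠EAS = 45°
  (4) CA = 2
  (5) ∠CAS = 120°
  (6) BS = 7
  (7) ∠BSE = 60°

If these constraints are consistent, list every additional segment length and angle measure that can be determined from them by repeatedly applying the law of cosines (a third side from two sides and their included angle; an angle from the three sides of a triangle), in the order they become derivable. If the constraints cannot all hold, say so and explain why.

The constraints are consistent. Derivable facts, in order:
After 1 step:
- ES ≈ 2.3
- SC = √19
After 2 steps:
- EB ≈ 6.18
- ∠ACS = 36.59°
- ∠AES = 67.5°
- ∠ASC = 23.41°
- ∠ASE = 67.5°
After 3 steps:
- ∠BES = 101.23°
- ∠EBS = 18.77°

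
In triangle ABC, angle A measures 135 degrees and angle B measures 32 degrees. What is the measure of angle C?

The interior angles sum to 180°: angle C = 180 - 135 - 32 = 13°.
The triangle is obtuse (angles 135°, 32°, 13°).

13 degrees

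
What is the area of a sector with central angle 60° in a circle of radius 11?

Sector area = π(11²)(1/6) = 121*pi/6

121*pi/6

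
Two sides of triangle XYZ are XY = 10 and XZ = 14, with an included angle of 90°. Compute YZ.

By the law of cosines: YZ^2 = XY^2 + XZ^2 - 2*XY*XZ*cos(X)
YZ^2 = 10^2 + 14^2 - 2*10*14*cos(90°)
YZ^2 = 100 + 196 - 280*(0)
YZ^2 = 296
YZ = 2*sqrt(74)

2*sqrt(74)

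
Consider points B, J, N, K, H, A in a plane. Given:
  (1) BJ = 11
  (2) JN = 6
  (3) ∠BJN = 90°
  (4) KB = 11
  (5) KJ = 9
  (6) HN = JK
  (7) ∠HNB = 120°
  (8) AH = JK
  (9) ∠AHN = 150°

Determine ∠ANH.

From the given relations: HN = JK = 9; AH = JK = 9.
Step 1: By the law of cosines on triangle NHA: NA² = 9² + 9² − 2·9·9·cos(150°) = 302.3, so NA ≈ 17.39.
Step 2: By the inverse law of cosines on triangle ANH: cos(∠ANH) = (17.39² + 9² − 9²) / (2·17.39·9) = 302.3/312.96 = 0.9659, so ∠ANH = 15°.

Therefore, the measure of angle ∠ANH = 15°.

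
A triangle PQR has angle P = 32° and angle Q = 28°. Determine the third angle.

The interior angles sum to 180°: angle R = 180 - 32 - 28 = 120°.
The triangle is obtuse (angles 32°, 28°, 120°).

120 degrees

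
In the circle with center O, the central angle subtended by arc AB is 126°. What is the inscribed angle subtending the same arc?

Inscribed angle = 126° / 2 = 63° (inscribed angle theorem).

63°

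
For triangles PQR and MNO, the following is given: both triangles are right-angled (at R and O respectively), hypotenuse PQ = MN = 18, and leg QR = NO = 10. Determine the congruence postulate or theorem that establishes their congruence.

Consider the given information: both triangles are right-angled (at R and O respectively), hypotenuse PQ = MN = 18, and leg QR = NO = 10
This is not SAS or ASA: SAS requires two sides and the included angle between them. ASA requires two angles and the side between them.
The correct criterion is HL. The hypotenuse and one leg of two right triangles are equal (Hypotenuse-Leg).

HL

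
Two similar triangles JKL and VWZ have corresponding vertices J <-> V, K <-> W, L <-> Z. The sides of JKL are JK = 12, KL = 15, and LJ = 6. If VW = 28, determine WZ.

Since the triangles are similar, the ratio of corresponding sides is constant.
Scale factor k = VW / JK = 28 / 12 = 7/3
WZ = k * KL = 7/3 * 15 = 35

35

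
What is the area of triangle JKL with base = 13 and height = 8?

Area = (1/2) * base * height
Area = (1/2) * 13 * 8
Area = 52

52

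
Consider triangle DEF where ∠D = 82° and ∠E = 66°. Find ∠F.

The interior angles sum to 180°: angle F = 180 - 82 - 66 = 32°.
The triangle is acute (angles 82°, 66°, 32°).

32 degrees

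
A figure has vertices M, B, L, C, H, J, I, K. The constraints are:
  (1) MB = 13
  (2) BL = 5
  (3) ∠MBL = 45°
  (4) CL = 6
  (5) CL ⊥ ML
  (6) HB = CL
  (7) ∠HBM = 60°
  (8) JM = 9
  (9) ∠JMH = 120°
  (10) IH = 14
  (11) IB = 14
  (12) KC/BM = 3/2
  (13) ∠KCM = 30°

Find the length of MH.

From the given relations: HB = CL = 6.
Step 1: By the law of cosines on triangle MBH: MH² = 13² + 6² − 2·13·6·cos(60°) = 127, so MH = √127.

Therefore, the length of MH = √127.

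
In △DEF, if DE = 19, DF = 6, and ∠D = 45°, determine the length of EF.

By the law of cosines: EF^2 = DE^2 + DF^2 - 2*DE*DF*cos(D)
EF^2 = 19^2 + 6^2 - 2*19*6*cos(45°)
EF^2 = 361 + 36 - 228*(sqrt(2)/2)
EF^2 = 397 - 114*sqrt(2)
EF = sqrt(397 - 114*sqrt(2))

sqrt(397 - 114*sqrt(2))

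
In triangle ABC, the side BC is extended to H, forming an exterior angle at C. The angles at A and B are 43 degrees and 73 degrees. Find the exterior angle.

The interior angle at C is 180 - 43 - 73 = 64 degrees.
The exterior angle and interior angle at C are supplementary:
Exterior angle = 180 - 64 = 116 degrees.

116 degrees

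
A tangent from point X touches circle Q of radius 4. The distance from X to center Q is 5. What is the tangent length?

Let T be the point of tangency. Then QT ⊥ XT (radius ⊥ tangent).
In right triangle QTX: QX² = QT² + XT²
5² = 4² + XT²
XT² = 9, XT = 3

3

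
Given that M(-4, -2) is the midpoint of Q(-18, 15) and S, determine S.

Using the midpoint formula: M = ((x1 + x2)/2, (y1 + y2)/2)
We know M = (-4, -2) and Q = (-18, 15)
For x: -4 = (-18 + x2)/2, so x2 = 2*-4 - -18 = 10
For y: -2 = (15 + y2)/2, so y2 = 2*-2 - 15 = -19
S = (10, -19)

(10, -19)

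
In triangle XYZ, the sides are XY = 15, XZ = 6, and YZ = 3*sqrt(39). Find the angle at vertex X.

cos(X) = (15² + 6² - (3*sqrt(39))²) / (2 × 15 × 6) = -1/2, so X = arccos(-1/2) = 120°.

120°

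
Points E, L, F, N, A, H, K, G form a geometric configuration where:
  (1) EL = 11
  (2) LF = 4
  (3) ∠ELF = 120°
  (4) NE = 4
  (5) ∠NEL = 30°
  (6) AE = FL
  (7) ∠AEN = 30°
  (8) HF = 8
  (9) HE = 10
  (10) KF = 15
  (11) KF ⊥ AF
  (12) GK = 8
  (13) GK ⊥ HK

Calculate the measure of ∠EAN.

From the given relations: AE = FL = 4.
Step 1: By the law of cosines on triangle AEN: AN² = 4² + 4² − 2·4·4·cos(30°) = 4.29, so AN ≈ 2.07.
Step 2: By the inverse law of cosines on triangle EAN: cos(∠EAN) = (4² + 2.07² − 4²) / (2·4·2.07) = 4.29/16.56 = 0.2588, so ∠EAN = 75°.

Therefore, the measure of angle ∠EAN = 75°.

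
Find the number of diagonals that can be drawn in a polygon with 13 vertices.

Each of the 13 vertices connects to 10 non-adjacent vertices via diagonals.
Total connections = 13 × 10 = 130, but each diagonal is counted twice.
Number of diagonals = 130 / 2 = 65.

65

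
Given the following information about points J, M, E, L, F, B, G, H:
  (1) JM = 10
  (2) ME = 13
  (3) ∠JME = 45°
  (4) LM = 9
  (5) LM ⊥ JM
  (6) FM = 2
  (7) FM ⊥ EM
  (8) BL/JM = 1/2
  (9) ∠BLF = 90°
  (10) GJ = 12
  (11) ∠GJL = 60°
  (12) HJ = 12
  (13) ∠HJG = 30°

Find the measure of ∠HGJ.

Step 1: By the law of cosines on triangle GJH: GH² = 12² + 12² − 2·12·12·cos(30°) = 38.58, so GH ≈ 6.21.
Step 2: By the inverse law of cosines on triangle HGJ: cos(∠HGJ) = (6.21² + 12² − 12²) / (2·6.21·12) = 38.58/149.08 = 0.2588, so ∠HGJ = 75°.

Therefore, the measure of angle ∠HGJ = 75°.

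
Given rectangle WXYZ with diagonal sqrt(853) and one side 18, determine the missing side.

Using the Pythagorean theorem: d^2 = a^2 + b^2
b^2 = d^2 - a^2
b^2 = 853 - 324
b^2 = 529
b = sqrt(529) = 23

23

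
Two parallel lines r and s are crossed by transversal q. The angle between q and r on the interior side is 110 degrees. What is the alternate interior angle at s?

Alternate interior angles formed by parallel lines and a transversal are equal.
The given angle is 110 degrees.
The alternate interior angle = 110 degrees.

110 degrees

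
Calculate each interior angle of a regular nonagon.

Each interior angle of a regular n-gon is (n - 2) * 180 / n.
For n = 9: (9 - 2) * 180 / 9 = 1260/9 = 140 degrees.

140 degrees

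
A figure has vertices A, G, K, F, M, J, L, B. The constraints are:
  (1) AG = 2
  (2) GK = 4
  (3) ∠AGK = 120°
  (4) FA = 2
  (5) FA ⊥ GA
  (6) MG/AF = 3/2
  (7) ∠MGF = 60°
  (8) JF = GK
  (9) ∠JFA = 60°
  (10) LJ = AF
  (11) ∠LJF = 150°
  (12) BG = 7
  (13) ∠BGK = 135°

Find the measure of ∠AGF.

Step 1: By the law of cosines on triangle GAF: GF² = 2² + 2² − 2·2·2·cos(90°) = 8, so GF = 2·√2.
Step 2: By the inverse law of cosines on triangle AGF: cos(∠AGF) = (2² + (2·√2)² − 2²) / (2·2·2·√2) = 8/11.31 = 0.7071, so ∠AGF = 45°.

Therefore, the measure of angle ∠AGF = 45°.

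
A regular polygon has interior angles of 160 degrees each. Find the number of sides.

Each interior angle of a regular n-gon is (n - 2) * 180 / n.
Setting this equal to 160:
(n - 2) * 180 / n = 160
Each exterior angle = 180 - 160 = 20 degrees.
Since exterior angles sum to 360: n = 360 / 20 = 18.

18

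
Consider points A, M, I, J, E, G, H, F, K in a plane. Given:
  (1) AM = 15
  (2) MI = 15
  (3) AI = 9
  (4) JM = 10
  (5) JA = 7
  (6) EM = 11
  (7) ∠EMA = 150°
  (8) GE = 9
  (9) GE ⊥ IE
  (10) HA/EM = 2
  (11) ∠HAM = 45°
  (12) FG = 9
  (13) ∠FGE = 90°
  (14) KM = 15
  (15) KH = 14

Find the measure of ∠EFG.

Step 1: By the law of cosines on triangle FGE: FE² = 9² + 9² − 2·9·9·cos(90°) = 162, so FE = 9·√2.
Step 2: By the inverse law of cosines on triangle EFG: cos(∠EFG) = ((9·√2)² + 9² − 9²) / (2·9·√2·9) = 162/229.1 = 0.7071, so ∠EFG = 45°.

Therefore, the measure of angle ∠EFG = 45°.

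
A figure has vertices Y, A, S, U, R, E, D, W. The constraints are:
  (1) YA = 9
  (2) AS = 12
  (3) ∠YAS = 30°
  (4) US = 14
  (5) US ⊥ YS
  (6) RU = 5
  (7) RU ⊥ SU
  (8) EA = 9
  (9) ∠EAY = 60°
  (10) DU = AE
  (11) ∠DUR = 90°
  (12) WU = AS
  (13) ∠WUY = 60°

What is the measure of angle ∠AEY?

Step 1: By the law of cosines on triangle EAY: EY² = 9² + 9² − 2·9·9·cos(60°) = 81, so EY = 9.
Step 2: By the inverse law of cosines on triangle AEY: cos(∠AEY) = (9² + 9² − 9²) / (2·9·9) = 81/162 = 0.5, so ∠AEY = 60°.

Therefore, the measure of angle ∠AEY = 60°.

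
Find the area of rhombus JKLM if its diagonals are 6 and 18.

Area = (6 * 18) / 2 = 108 / 2 = 54

54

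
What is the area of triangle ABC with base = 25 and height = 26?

Area = (1/2) * base * height
Area = (1/2) * 25 * 26
Area = 325

325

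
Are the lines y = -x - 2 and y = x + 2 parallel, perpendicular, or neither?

Slope of line 1: m1 = -1
Slope of line 2: m2 = 1
m1 * m2 = -1, so perpendicular.

Perpendicular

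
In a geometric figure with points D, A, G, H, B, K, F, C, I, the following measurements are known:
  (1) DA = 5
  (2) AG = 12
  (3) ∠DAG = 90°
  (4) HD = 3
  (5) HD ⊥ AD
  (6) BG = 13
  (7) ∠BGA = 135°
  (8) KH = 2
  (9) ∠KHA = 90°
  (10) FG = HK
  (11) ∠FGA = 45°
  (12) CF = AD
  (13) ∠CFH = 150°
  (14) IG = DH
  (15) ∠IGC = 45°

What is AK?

Step 1: By the law of cosines on triangle HDA: HA² = 3² + 5² − 2·3·5·cos(90°) = 34, so HA = √34.
Step 2: By the law of cosines on triangle AHK: AK² = √34² + 2² − 2·√34·2·cos(90°) = 38, so AK = √38.

Therefore, the length of AK = √38.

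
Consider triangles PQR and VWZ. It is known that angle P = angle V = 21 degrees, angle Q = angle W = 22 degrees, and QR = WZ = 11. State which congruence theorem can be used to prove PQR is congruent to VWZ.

Consider the given information: angle P = angle V = 21 degrees, angle Q = angle W = 22 degrees, and QR = WZ = 11
This is not ASA or HL: ASA requires two angles and the side between them. HL only applies to right triangles with matching hypotenuse and leg.
The correct criterion is AAS. Two pairs of corresponding angles and a non-included side are equal (Angle-Angle-Side).

AAS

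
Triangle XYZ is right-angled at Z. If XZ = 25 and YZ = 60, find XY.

XY = sqrt(25^2 + 60^2) = sqrt(4225) = 65

65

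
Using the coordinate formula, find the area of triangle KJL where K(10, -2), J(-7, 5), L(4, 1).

Shoelace: Area = (1/2)|10(5-1) + -7(1--2) + 4(-2-5)| = (1/2)(9) = 9/2

9/2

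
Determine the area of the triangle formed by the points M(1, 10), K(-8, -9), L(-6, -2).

The Shoelace formula computes the area from vertex coordinates by summing cross products.
For vertices (1,10), (-8,-9), (-6,-2):
Signed sum = 1*-9 - -8*10 + -8*-2 - -6*-9 + -6*10 - 1*-2
= 71 + -38 + -58 = -25
Area = (1/2)|-25| = 25/2.

25/2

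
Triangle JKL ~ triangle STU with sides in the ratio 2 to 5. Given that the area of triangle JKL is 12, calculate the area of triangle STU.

For similar figures, the area ratio equals the square of the side ratio.
Side ratio (JKL to STU) = 2:5, so area ratio = 2^2:5^2 = 4:25.
If the area of JKL is 12, then the area of STU = 12 * (25/4) = 75.

75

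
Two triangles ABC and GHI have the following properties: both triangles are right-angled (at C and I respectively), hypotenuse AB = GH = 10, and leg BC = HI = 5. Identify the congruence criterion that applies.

Consider the given information: both triangles are right-angled (at C and I respectively), hypotenuse AB = GH = 10, and leg BC = HI = 5
This is not SSS or SAS: SSS requires all three pairs of sides, but we don't have that. SAS requires two sides and the included angle between them.
The correct criterion is HL. The hypotenuse and one leg of two right triangles are equal (Hypotenuse-Leg).

HL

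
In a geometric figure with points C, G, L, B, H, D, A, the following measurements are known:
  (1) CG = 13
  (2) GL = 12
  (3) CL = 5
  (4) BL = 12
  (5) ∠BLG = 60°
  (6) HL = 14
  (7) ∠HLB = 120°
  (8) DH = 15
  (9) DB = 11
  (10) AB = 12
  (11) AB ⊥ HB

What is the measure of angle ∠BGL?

Step 1: By the law of cosines on triangle GLB: GB² = 12² + 12² − 2·12·12·cos(60°) = 144, so GB = 12.
Step 2: By the inverse law of cosines on triangle BGL: cos(∠BGL) = (12² + 12² − 12²) / (2·12·12) = 144/288 = 0.5, so ∠BGL = 60°.

Therefore, the measure of angle ∠BGL = 60°.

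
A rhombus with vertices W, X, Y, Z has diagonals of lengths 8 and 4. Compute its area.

The diagonals of a rhombus divide it into four right triangles.
Each triangle has legs 8/ 2 = 4 and 4/2 = 2, so each has area (1/2)*4*2 = 4.
Four such triangles give total area = (d1 * d2) / 2 = 16.

16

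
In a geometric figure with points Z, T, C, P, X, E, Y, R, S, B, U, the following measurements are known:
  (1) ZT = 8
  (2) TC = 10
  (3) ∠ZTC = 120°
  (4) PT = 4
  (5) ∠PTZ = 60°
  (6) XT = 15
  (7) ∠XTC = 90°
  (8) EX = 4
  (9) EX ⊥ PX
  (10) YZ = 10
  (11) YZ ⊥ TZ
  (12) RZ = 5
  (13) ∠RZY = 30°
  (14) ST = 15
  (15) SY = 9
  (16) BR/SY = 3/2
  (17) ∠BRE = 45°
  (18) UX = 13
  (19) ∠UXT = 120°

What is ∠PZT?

Step 1: By the law of cosines on triangle ZTP: ZP² = 8² + 4² − 2·8·4·cos(60°) = 48, so ZP = 4·√3.
Step 2: By the inverse law of cosines on triangle PZT: cos(∠PZT) = ((4·√3)² + 8² − 4²) / (2·4·√3·8) = 96/110.85 = 0.866, so ∠PZT = 30°.

Therefore, the measure of angle ∠PZT = 30°.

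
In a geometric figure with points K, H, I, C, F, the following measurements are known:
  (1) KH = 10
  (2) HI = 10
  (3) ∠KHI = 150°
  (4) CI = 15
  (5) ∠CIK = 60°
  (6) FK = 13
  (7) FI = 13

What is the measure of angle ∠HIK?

Step 1: By the law of cosines on triangle IHK: IK² = 10² + 10² − 2·10·10·cos(150°) = 373.21, so IK ≈ 19.32.
Step 2: By the inverse law of cosines on triangle HIK: cos(∠HIK) = (10² + 19.32² − 10²) / (2·10·19.32) = 373.21/386.37 = 0.9659, so ∠HIK = 15°.

Therefore, the measure of angle ∠HIK = 15°.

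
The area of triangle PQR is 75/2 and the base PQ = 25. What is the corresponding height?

Area = (1/2) * base * height
height = 2 * Area / base
height = 2 * 75/2 / 25
height = 75 / 25
height = 3

3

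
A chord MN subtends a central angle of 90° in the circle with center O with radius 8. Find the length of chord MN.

Drop a perpendicular from the center to the chord, bisecting both the chord and the central angle.
Each half-chord = r sin(θ/2) = 8 sin(45°).
The full chord = 2 × 8 × sin(45°) = 8*sqrt(2).

8*sqrt(2)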